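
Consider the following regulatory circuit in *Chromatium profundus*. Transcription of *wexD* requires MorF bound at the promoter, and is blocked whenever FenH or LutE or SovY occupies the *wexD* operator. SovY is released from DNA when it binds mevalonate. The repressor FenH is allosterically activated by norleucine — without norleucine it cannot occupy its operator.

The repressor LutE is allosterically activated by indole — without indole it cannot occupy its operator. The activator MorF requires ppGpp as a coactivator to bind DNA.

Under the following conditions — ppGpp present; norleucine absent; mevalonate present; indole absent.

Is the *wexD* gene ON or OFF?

ON

Norleucine is absent, so FenH is inactive.
Indole is absent, so LutE is inactive.
Mevalonate is present, so SovY is inactive.
ppGpp is present, so MorF is active.
No repressor is bound and MorF is active, so *wexD* is transcribed.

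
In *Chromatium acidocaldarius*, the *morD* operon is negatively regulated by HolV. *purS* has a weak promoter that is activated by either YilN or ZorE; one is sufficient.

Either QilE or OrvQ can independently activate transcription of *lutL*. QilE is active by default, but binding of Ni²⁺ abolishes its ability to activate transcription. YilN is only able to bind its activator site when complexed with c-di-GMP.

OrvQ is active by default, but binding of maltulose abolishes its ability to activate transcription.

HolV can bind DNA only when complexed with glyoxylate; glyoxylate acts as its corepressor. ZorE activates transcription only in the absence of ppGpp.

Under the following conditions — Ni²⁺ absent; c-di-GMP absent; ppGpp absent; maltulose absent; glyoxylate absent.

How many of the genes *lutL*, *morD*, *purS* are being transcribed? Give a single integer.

3

Ni²⁺ is absent, so QilE is active.
Maltulose is absent, so OrvQ is active.
Activator QilE is present, so *lutL* is transcribed.
→ *lutL* is ON.
Glyoxylate is absent, so HolV is inactive.
With no repressor bound, *morD* is transcribed.
→ *morD* is ON.
c-di-GMP is absent, so YilN is inactive.
ppGpp is absent, so ZorE is active.
Activator ZorE is present, so *purS* is transcribed.
→ *purS* is ON.
3 of the 3 genes are transcribed.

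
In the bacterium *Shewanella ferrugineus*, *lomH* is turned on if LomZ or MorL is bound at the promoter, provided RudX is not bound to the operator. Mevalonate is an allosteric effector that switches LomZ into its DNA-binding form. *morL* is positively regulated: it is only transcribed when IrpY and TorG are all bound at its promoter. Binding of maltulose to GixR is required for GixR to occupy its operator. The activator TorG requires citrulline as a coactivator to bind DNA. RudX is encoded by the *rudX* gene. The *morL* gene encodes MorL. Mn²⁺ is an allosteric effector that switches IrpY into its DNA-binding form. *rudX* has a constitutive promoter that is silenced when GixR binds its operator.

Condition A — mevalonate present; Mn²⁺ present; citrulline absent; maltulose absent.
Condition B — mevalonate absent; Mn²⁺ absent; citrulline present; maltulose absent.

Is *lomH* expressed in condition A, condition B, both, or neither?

neither

Condition A:
Mevalonate is present, so LomZ is active.
Mn²⁺ is present, so IrpY is active.
Citrulline is absent, so TorG is inactive.
Required activator TorG is absent, so *morL* is not transcribed.
So MorL is not produced.
Maltulose is absent, so GixR is inactive.
With no repressor bound, *rudX* is transcribed.
So RudX is produced and active.
With repressor RudX bound, *lomH* is not transcribed.
→ *lomH* is OFF in A.
Condition B:
Mevalonate is absent, so LomZ is inactive.
Mn²⁺ is absent, so IrpY is inactive.
Citrulline is present, so TorG is active.
Required activator IrpY is absent, so *morL* is not transcribed.
So MorL is not produced.
Maltulose is absent, so GixR is inactive.
With no repressor bound, *rudX* is transcribed.
So RudX is produced and active.
With repressor RudX bound, *lomH* is not transcribed.
→ *lomH* is OFF in B.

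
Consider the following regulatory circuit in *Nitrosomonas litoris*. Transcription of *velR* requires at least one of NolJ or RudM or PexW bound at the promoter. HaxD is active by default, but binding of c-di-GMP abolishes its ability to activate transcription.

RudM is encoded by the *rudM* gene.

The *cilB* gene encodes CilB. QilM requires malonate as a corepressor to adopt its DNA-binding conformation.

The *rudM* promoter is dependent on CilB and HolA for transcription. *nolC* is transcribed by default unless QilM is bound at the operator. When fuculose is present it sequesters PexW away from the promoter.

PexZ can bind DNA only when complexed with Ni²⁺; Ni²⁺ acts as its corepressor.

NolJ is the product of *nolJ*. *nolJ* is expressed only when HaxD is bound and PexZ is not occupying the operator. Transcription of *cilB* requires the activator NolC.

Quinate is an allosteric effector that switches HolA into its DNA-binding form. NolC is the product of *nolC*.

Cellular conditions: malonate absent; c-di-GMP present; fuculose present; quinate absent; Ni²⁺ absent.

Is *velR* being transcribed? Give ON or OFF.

Ni²⁺ is absent, so PexZ is inactive.
c-di-GMP is present, so HaxD is inactive.
Required activator HaxD is absent, so *nolJ* is not transcribed.
So NolJ is not produced.
Malonate is absent, so QilM is inactive.
With no repressor bound, *nolC* is transcribed.
So NolC is produced and active.
No repressor is bound and NolC is active, so *cilB* is transcribed.
So CilB is produced and active.
Quinate is absent, so HolA is inactive.
Required activator HolA is absent, so *rudM* is not transcribed.
So RudM is not produced.
Fuculose is present, so PexW is inactive.
No activator is available at the *velR* promoter, so *velR* is not transcribed.

OFF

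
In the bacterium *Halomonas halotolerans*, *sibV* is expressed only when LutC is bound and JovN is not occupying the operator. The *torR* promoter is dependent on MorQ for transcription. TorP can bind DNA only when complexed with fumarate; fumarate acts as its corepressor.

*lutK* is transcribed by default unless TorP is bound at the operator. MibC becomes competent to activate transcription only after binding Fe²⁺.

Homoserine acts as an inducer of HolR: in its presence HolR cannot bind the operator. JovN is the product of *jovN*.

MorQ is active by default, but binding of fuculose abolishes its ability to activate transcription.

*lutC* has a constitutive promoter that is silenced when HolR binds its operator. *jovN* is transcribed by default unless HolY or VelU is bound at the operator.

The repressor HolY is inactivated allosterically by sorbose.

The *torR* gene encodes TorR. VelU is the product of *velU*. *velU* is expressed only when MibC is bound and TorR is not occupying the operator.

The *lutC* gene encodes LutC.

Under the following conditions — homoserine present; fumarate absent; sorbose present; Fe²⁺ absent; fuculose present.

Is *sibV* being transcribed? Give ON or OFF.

OFF

Sorbose is present, so HolY is inactive.
Fe²⁺ is absent, so MibC is inactive.
Fuculose is present, so MorQ is inactive.
Required activator MorQ is absent, so *torR* is not transcribed.
So TorR is not produced.
Required activator MibC is absent, so *velU* is not transcribed.
So VelU is not produced.
With no repressor bound, *jovN* is transcribed.
So JovN is produced and active.
Homoserine is present, so HolR is inactive.
With no repressor bound, *lutC* is transcribed.
So LutC is produced and active.
With repressor JovN bound, *sibV* is not transcribed.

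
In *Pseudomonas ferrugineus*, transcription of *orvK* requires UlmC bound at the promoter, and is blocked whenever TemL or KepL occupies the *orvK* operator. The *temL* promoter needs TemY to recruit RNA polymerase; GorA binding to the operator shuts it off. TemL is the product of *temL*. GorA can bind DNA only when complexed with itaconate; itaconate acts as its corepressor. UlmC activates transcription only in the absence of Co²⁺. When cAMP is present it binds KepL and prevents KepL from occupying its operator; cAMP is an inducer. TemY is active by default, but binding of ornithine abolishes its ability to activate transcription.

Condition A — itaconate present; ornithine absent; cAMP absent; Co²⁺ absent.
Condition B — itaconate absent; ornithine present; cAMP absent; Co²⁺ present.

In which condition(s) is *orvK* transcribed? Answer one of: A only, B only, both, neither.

neither

Condition A:
Itaconate is present, so GorA is active.
Ornithine is absent, so TemY is active.
With repressor GorA bound, *temL* is not transcribed.
So TemL is not produced.
cAMP is absent, so KepL is active.
Co²⁺ is absent, so UlmC is active.
With repressor KepL bound, *orvK* is not transcribed.
→ *orvK* is OFF in A.
Condition B:
Itaconate is absent, so GorA is inactive.
Ornithine is present, so TemY is inactive.
Required activator TemY is absent, so *temL* is not transcribed.
So TemL is not produced.
cAMP is absent, so KepL is active.
Co²⁺ is present, so UlmC is inactive.
With repressor KepL bound, *orvK* is not transcribed.
→ *orvK* is OFF in B.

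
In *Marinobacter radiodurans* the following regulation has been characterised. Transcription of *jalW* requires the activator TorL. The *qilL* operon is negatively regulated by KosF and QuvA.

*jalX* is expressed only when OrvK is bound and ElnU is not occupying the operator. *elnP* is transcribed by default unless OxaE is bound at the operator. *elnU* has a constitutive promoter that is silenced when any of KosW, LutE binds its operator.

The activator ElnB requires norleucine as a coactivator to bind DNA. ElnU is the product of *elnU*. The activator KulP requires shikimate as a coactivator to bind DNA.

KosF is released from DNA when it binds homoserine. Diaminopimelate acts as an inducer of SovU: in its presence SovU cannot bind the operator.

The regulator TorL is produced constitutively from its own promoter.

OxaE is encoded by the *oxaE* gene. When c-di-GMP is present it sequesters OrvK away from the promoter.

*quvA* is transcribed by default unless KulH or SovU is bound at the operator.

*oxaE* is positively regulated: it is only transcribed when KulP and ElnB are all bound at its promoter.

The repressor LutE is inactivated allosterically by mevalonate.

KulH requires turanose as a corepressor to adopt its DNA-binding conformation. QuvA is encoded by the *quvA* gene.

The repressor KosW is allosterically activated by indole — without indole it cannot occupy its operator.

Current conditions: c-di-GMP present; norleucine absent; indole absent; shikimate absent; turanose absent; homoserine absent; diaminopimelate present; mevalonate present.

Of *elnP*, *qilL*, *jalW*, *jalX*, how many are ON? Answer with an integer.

Shikimate is absent, so KulP is inactive.
Norleucine is absent, so ElnB is inactive.
Required activator KulP is absent, so *oxaE* is not transcribed.
So OxaE is not produced.
With no repressor bound, *elnP* is transcribed.
→ *elnP* is ON.
Homoserine is absent, so KosF is active.
Turanose is absent, so KulH is inactive.
Diaminopimelate is present, so SovU is inactive.
With no repressor bound, *quvA* is transcribed.
So QuvA is produced and active.
With repressor KosF bound, *qilL* is not transcribed.
→ *qilL* is OFF.
TorL is produced constitutively and is active.
No repressor is bound and TorL is active, so *jalW* is transcribed.
→ *jalW* is ON.
c-di-GMP is present, so OrvK is inactive.
Indole is absent, so KosW is inactive.
Mevalonate is present, so LutE is inactive.
With no repressor bound, *elnU* is transcribed.
So ElnU is produced and active.
With repressor ElnU bound, *jalX* is not transcribed.
→ *jalX* is OFF.
2 of the 4 genes are transcribed.

2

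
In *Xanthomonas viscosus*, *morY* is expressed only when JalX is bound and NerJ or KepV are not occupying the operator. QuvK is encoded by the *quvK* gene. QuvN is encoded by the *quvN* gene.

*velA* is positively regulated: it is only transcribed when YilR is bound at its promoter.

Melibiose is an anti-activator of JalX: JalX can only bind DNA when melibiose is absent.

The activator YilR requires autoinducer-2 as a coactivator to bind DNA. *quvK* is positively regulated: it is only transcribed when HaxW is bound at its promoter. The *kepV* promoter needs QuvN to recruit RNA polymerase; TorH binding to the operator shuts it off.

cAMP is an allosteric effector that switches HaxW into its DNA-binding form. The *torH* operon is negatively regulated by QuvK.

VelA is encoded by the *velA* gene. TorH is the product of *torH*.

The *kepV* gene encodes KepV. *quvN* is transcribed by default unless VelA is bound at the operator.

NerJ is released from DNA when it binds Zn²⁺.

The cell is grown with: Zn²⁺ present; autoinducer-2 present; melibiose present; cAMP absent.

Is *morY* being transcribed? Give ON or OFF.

Zn²⁺ is present, so NerJ is inactive.
Melibiose is present, so JalX is inactive.
cAMP is absent, so HaxW is inactive.
Required activator HaxW is absent, so *quvK* is not transcribed.
So QuvK is not produced.
With no repressor bound, *torH* is transcribed.
So TorH is produced and active.
Autoinducer-2 is present, so YilR is active.
No repressor is bound and YilR is active, so *velA* is transcribed.
So VelA is produced and active.
With repressor VelA bound, *quvN* is not transcribed.
So QuvN is not produced.
With repressor TorH bound, *kepV* is not transcribed.
So KepV is not produced.
Required activator JalX is absent, so *morY* is not transcribed.

OFF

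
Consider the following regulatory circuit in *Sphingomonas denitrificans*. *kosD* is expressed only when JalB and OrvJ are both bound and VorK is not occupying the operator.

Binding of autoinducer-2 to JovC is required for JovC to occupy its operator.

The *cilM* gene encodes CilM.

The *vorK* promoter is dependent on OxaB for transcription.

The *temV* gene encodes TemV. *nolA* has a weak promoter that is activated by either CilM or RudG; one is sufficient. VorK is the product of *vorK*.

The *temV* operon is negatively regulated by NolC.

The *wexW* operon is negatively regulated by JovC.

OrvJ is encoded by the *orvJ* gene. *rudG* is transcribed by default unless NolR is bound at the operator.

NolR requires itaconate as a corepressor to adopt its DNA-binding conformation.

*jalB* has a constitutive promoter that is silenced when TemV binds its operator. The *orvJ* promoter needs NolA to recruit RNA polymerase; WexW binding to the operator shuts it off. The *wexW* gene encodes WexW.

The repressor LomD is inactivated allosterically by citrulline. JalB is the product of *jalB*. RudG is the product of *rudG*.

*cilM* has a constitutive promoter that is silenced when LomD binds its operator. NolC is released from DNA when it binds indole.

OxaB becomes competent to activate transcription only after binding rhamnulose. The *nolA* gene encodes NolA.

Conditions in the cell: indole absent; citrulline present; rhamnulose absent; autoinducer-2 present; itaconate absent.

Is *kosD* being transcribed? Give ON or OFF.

ON

Rhamnulose is absent, so OxaB is inactive.
Required activator OxaB is absent, so *vorK* is not transcribed.
So VorK is not produced.
Indole is absent, so NolC is active.
With repressor NolC bound, *temV* is not transcribed.
So TemV is not produced.
With no repressor bound, *jalB* is transcribed.
So JalB is produced and active.
Citrulline is present, so LomD is inactive.
With no repressor bound, *cilM* is transcribed.
So CilM is produced and active.
Itaconate is absent, so NolR is inactive.
With no repressor bound, *rudG* is transcribed.
So RudG is produced and active.
Activator CilM is present, so *nolA* is transcribed.
So NolA is produced and active.
Autoinducer-2 is present, so JovC is active.
With repressor JovC bound, *wexW* is not transcribed.
So WexW is not produced.
No repressor is bound and NolA is active, so *orvJ* is transcribed.
So OrvJ is produced and active.
No repressor is bound and JalB and OrvJ are active, so *kosD* is transcribed.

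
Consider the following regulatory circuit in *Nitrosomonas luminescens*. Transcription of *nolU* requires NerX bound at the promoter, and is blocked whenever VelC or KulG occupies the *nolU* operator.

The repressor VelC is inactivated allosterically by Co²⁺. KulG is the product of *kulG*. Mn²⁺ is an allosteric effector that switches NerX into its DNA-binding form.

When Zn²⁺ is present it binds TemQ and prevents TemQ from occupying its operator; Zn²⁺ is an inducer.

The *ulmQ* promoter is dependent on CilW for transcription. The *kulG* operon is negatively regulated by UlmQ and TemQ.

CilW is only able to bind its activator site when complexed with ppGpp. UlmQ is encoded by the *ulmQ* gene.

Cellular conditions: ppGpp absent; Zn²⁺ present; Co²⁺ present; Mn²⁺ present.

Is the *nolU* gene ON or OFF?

Co²⁺ is present, so VelC is inactive.
ppGpp is absent, so CilW is inactive.
Required activator CilW is absent, so *ulmQ* is not transcribed.
So UlmQ is not produced.
Zn²⁺ is present, so TemQ is inactive.
With no repressor bound, *kulG* is transcribed.
So KulG is produced and active.
Mn²⁺ is present, so NerX is active.
With repressor KulG bound, *nolU* is not transcribed.

OFF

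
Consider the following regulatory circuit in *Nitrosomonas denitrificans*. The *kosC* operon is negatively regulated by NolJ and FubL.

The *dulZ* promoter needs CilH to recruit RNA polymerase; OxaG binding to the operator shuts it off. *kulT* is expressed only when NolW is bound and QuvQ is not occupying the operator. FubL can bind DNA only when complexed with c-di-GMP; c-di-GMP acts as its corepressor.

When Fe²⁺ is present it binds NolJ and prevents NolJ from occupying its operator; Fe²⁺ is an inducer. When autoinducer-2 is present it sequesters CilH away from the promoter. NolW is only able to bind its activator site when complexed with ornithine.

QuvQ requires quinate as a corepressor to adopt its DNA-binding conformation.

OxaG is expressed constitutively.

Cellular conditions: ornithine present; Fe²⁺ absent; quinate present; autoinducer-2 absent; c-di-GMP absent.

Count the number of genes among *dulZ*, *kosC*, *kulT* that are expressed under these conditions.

0

Autoinducer-2 is absent, so CilH is active.
OxaG is produced constitutively and is active.
With repressor OxaG bound, *dulZ* is not transcribed.
→ *dulZ* is OFF.
Fe²⁺ is absent, so NolJ is active.
c-di-GMP is absent, so FubL is inactive.
With repressor NolJ bound, *kosC* is not transcribed.
→ *kosC* is OFF.
Ornithine is present, so NolW is active.
Quinate is present, so QuvQ is active.
With repressor QuvQ bound, *kulT* is not transcribed.
→ *kulT* is OFF.
0 of the 3 genes are transcribed.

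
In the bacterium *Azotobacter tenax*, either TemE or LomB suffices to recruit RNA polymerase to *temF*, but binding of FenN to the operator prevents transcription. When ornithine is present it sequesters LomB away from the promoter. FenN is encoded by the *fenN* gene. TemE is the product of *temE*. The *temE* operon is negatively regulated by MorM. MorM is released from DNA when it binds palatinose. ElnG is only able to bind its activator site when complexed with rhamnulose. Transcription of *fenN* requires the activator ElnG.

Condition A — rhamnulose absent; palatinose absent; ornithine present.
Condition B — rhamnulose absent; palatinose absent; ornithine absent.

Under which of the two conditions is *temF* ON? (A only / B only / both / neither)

Condition A:
Rhamnulose is absent, so ElnG is inactive.
Required activator ElnG is absent, so *fenN* is not transcribed.
So FenN is not produced.
Palatinose is absent, so MorM is active.
With repressor MorM bound, *temE* is not transcribed.
So TemE is not produced.
Ornithine is present, so LomB is inactive.
No activator is available at the *temF* promoter, so *temF* is not transcribed.
→ *temF* is OFF in A.
Condition B:
Rhamnulose is absent, so ElnG is inactive.
Required activator ElnG is absent, so *fenN* is not transcribed.
So FenN is not produced.
Palatinose is absent, so MorM is active.
With repressor MorM bound, *temE* is not transcribed.
So TemE is not produced.
Ornithine is absent, so LomB is active.
Activator LomB is present, so *temF* is transcribed.
→ *temF* is ON in B.

B only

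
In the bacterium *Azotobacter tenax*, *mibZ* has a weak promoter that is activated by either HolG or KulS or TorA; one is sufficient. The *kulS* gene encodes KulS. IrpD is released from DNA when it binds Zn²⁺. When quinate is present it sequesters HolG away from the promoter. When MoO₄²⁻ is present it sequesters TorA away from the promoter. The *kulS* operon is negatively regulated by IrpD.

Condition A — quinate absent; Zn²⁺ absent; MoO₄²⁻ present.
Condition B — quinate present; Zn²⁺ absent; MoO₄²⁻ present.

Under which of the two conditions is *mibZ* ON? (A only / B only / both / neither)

Condition A:
Quinate is absent, so HolG is active.
Zn²⁺ is absent, so IrpD is active.
With repressor IrpD bound, *kulS* is not transcribed.
So KulS is not produced.
MoO₄²⁻ is present, so TorA is inactive.
Activator HolG is present, so *mibZ* is transcribed.
→ *mibZ* is ON in A.
Condition B:
Quinate is present, so HolG is inactive.
Zn²⁺ is absent, so IrpD is active.
With repressor IrpD bound, *kulS* is not transcribed.
So KulS is not produced.
MoO₄²⁻ is present, so TorA is inactive.
No activator is available at the *mibZ* promoter, so *mibZ* is not transcribed.
→ *mibZ* is OFF in B.

A only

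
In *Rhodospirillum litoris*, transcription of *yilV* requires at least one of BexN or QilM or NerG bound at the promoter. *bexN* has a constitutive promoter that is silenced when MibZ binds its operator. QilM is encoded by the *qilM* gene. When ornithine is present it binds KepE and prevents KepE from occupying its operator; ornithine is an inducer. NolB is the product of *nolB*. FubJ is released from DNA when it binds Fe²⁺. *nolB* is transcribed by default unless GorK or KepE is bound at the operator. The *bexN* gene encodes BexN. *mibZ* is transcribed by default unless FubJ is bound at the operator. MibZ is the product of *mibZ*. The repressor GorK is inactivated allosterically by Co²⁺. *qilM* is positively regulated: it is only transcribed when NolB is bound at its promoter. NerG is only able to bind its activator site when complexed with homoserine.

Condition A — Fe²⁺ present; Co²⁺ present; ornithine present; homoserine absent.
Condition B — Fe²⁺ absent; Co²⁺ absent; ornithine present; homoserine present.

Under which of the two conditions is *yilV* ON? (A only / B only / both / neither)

Condition A:
Fe²⁺ is present, so FubJ is inactive.
With no repressor bound, *mibZ* is transcribed.
So MibZ is produced and active.
With repressor MibZ bound, *bexN* is not transcribed.
So BexN is not produced.
Co²⁺ is present, so GorK is inactive.
Ornithine is present, so KepE is inactive.
With no repressor bound, *nolB* is transcribed.
So NolB is produced and active.
No repressor is bound and NolB is active, so *qilM* is transcribed.
So QilM is produced and active.
Homoserine is absent, so NerG is inactive.
Activator QilM is present, so *yilV* is transcribed.
→ *yilV* is ON in A.
Condition B:
Fe²⁺ is absent, so FubJ is active.
With repressor FubJ bound, *mibZ* is not transcribed.
So MibZ is not produced.
With no repressor bound, *bexN* is transcribed.
So BexN is produced and active.
Co²⁺ is absent, so GorK is active.
Ornithine is present, so KepE is inactive.
With repressor GorK bound, *nolB* is not transcribed.
So NolB is not produced.
Required activator NolB is absent, so *qilM* is not transcribed.
So QilM is not produced.
Homoserine is present, so NerG is active.
Activator BexN is present, so *yilV* is transcribed.
→ *yilV* is ON in B.

both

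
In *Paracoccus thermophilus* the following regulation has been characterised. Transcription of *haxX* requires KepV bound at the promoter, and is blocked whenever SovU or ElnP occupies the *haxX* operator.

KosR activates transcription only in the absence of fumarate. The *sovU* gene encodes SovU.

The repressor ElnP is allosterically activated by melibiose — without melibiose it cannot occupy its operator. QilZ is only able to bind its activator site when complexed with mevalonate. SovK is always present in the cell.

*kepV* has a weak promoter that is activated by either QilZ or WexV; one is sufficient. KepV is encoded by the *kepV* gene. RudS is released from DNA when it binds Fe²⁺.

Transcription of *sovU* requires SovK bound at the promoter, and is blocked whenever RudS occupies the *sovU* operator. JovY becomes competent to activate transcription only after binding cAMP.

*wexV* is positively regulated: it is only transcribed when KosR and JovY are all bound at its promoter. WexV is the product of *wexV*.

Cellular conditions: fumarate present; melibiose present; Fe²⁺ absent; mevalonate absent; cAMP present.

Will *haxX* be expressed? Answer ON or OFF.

SovK is produced constitutively and is active.
Fe²⁺ is absent, so RudS is active.
With repressor RudS bound, *sovU* is not transcribed.
So SovU is not produced.
Mevalonate is absent, so QilZ is inactive.
Fumarate is present, so KosR is inactive.
cAMP is present, so JovY is active.
Required activator KosR is absent, so *wexV* is not transcribed.
So WexV is not produced.
No activator is available at the *kepV* promoter, so *kepV* is not transcribed.
So KepV is not produced.
Melibiose is present, so ElnP is active.
With repressor ElnP bound, *haxX* is not transcribed.

OFF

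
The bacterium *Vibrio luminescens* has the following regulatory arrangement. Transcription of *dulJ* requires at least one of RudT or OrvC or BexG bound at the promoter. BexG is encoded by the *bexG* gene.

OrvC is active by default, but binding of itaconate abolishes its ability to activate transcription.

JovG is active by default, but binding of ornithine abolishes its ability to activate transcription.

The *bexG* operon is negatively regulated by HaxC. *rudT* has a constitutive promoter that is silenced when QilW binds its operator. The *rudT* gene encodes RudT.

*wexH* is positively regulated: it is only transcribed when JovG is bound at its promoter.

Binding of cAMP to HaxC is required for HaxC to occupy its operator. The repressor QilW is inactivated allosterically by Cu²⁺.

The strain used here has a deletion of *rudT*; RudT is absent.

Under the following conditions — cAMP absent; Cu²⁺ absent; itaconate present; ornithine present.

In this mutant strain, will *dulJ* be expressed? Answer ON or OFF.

ON

RudT is non-functional in this strain, so it has no effect.
Itaconate is present, so OrvC is inactive.
cAMP is absent, so HaxC is inactive.
With no repressor bound, *bexG* is transcribed.
So BexG is produced and active.
Activator BexG is present, so *dulJ* is transcribed.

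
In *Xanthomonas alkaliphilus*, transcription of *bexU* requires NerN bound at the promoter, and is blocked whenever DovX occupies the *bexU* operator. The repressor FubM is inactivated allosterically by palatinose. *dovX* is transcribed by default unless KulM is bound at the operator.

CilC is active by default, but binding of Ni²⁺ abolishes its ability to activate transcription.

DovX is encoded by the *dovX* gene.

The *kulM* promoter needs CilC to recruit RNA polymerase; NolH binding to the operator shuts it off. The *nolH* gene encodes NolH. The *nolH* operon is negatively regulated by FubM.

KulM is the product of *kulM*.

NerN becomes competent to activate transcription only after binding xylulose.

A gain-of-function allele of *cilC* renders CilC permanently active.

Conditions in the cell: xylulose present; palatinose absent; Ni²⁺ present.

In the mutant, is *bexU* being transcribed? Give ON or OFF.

Xylulose is present, so NerN is active.
Palatinose is absent, so FubM is active.
With repressor FubM bound, *nolH* is not transcribed.
So NolH is not produced.
CilC is constitutively active in this strain.
No repressor is bound and CilC is active, so *kulM* is transcribed.
So KulM is produced and active.
With repressor KulM bound, *dovX* is not transcribed.
So DovX is not produced.
No repressor is bound and NerN is active, so *bexU* is transcribed.

ON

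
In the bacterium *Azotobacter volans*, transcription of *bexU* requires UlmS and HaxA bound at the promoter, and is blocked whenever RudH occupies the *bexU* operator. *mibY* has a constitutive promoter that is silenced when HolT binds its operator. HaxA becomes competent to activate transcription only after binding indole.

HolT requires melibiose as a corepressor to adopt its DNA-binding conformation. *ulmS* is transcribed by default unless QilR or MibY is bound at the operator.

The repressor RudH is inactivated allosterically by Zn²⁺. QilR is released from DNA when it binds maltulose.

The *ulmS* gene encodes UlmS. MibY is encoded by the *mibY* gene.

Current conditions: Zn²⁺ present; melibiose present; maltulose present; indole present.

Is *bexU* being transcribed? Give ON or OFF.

Zn²⁺ is present, so RudH is inactive.
Maltulose is present, so QilR is inactive.
Melibiose is present, so HolT is active.
With repressor HolT bound, *mibY* is not transcribed.
So MibY is not produced.
With no repressor bound, *ulmS* is transcribed.
So UlmS is produced and active.
Indole is present, so HaxA is active.
No repressor is bound and UlmS and HaxA are active, so *bexU* is transcribed.

ON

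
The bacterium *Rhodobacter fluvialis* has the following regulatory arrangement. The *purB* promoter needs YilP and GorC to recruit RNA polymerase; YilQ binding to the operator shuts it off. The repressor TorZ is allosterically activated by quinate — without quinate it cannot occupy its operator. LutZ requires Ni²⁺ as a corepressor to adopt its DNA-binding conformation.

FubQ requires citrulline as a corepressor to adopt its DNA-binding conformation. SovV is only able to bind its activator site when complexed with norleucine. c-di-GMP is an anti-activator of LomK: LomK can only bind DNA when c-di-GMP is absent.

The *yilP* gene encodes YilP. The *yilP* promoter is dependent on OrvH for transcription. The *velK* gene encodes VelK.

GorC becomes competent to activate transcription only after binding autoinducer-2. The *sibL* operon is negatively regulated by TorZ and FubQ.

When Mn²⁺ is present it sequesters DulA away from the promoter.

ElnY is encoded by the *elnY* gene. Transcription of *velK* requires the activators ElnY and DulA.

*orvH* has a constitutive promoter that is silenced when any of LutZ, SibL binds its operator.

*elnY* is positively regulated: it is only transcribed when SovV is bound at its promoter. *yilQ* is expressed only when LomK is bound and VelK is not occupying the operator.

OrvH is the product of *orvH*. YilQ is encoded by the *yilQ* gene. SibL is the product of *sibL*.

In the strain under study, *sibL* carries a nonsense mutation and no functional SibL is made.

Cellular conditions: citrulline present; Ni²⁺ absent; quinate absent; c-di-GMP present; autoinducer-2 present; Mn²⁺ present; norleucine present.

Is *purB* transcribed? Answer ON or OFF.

ON

Ni²⁺ is absent, so LutZ is inactive.
SibL is non-functional in this strain, so it has no effect.
With no repressor bound, *orvH* is transcribed.
So OrvH is produced and active.
No repressor is bound and OrvH is active, so *yilP* is transcribed.
So YilP is produced and active.
c-di-GMP is present, so LomK is inactive.
Norleucine is present, so SovV is active.
No repressor is bound and SovV is active, so *elnY* is transcribed.
So ElnY is produced and active.
Mn²⁺ is present, so DulA is inactive.
Required activator DulA is absent, so *velK* is not transcribed.
So VelK is not produced.
Required activator LomK is absent, so *yilQ* is not transcribed.
So YilQ is not produced.
Autoinducer-2 is present, so GorC is active.
No repressor is bound and YilP and GorC are active, so *purB* is transcribed.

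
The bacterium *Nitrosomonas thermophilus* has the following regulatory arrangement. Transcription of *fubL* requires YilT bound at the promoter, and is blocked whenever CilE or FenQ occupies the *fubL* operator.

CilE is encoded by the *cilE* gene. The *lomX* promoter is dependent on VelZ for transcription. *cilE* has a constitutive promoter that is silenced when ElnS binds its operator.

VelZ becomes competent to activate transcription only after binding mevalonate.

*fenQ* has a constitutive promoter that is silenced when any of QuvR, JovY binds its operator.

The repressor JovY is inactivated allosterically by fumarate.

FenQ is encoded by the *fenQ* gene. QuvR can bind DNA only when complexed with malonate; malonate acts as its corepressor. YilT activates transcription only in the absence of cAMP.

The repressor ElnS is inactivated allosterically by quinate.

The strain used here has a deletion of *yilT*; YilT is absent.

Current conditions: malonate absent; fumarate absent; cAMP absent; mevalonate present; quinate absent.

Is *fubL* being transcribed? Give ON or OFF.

YilT is non-functional in this strain, so it has no effect.
Quinate is absent, so ElnS is active.
With repressor ElnS bound, *cilE* is not transcribed.
So CilE is not produced.
Malonate is absent, so QuvR is inactive.
Fumarate is absent, so JovY is active.
With repressor JovY bound, *fenQ* is not transcribed.
So FenQ is not produced.
Required activator YilT is absent, so *fubL* is not transcribed.

OFF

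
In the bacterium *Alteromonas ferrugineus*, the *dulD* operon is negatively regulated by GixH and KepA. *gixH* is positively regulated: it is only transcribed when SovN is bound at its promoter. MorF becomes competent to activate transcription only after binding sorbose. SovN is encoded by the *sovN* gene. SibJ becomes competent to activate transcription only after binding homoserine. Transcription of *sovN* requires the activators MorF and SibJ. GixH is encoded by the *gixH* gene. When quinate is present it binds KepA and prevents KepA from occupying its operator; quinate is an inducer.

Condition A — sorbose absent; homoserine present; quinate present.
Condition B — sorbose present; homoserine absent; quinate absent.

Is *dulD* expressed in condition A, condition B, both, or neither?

Condition A:
Sorbose is absent, so MorF is inactive.
Homoserine is present, so SibJ is active.
Required activator MorF is absent, so *sovN* is not transcribed.
So SovN is not produced.
Required activator SovN is absent, so *gixH* is not transcribed.
So GixH is not produced.
Quinate is present, so KepA is inactive.
With no repressor bound, *dulD* is transcribed.
→ *dulD* is ON in A.
Condition B:
Sorbose is present, so MorF is active.
Homoserine is absent, so SibJ is inactive.
Required activator SibJ is absent, so *sovN* is not transcribed.
So SovN is not produced.
Required activator SovN is absent, so *gixH* is not transcribed.
So GixH is not produced.
Quinate is absent, so KepA is active.
With repressor KepA bound, *dulD* is not transcribed.
→ *dulD* is OFF in B.

A only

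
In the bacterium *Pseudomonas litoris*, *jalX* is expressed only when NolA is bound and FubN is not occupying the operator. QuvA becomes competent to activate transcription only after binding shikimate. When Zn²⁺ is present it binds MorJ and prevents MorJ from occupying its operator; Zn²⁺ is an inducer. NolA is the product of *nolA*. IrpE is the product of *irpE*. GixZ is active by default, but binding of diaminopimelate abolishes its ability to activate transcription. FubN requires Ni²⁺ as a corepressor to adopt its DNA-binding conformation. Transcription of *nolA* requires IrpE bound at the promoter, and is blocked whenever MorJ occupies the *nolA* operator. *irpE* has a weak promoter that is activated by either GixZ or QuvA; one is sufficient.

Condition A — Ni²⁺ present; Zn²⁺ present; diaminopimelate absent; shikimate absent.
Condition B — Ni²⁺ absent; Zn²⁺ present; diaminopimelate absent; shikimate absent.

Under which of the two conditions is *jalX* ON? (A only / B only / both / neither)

Condition A:
Ni²⁺ is present, so FubN is active.
Zn²⁺ is present, so MorJ is inactive.
Diaminopimelate is absent, so GixZ is active.
Shikimate is absent, so QuvA is inactive.
Activator GixZ is present, so *irpE* is transcribed.
So IrpE is produced and active.
No repressor is bound and IrpE is active, so *nolA* is transcribed.
So NolA is produced and active.
With repressor FubN bound, *jalX* is not transcribed.
→ *jalX* is OFF in A.
Condition B:
Ni²⁺ is absent, so FubN is inactive.
Zn²⁺ is present, so MorJ is inactive.
Diaminopimelate is absent, so GixZ is active.
Shikimate is absent, so QuvA is inactive.
Activator GixZ is present, so *irpE* is transcribed.
So IrpE is produced and active.
No repressor is bound and IrpE is active, so *nolA* is transcribed.
So NolA is produced and active.
No repressor is bound and NolA is active, so *jalX* is transcribed.
→ *jalX* is ON in B.

B only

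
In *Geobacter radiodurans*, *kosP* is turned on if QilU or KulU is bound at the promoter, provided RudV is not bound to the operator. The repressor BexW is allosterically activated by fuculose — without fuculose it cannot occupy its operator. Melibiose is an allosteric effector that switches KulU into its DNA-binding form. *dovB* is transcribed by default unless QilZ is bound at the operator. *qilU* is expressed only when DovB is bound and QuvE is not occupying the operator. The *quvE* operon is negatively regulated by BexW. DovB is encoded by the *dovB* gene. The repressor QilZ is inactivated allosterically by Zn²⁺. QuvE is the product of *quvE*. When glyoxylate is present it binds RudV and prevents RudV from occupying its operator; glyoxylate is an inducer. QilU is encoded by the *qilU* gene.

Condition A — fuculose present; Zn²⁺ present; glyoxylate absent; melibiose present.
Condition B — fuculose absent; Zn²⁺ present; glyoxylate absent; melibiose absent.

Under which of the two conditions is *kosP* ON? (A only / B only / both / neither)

neither

Condition A:
Fuculose is present, so BexW is active.
With repressor BexW bound, *quvE* is not transcribed.
So QuvE is not produced.
Zn²⁺ is present, so QilZ is inactive.
With no repressor bound, *dovB* is transcribed.
So DovB is produced and active.
No repressor is bound and DovB is active, so *qilU* is transcribed.
So QilU is produced and active.
Glyoxylate is absent, so RudV is active.
Melibiose is present, so KulU is active.
With repressor RudV bound, *kosP* is not transcribed.
→ *kosP* is OFF in A.
Condition B:
Fuculose is absent, so BexW is inactive.
With no repressor bound, *quvE* is transcribed.
So QuvE is produced and active.
Zn²⁺ is present, so QilZ is inactive.
With no repressor bound, *dovB* is transcribed.
So DovB is produced and active.
With repressor QuvE bound, *qilU* is not transcribed.
So QilU is not produced.
Glyoxylate is absent, so RudV is active.
Melibiose is absent, so KulU is inactive.
With repressor RudV bound, *kosP* is not transcribed.
→ *kosP* is OFF in B.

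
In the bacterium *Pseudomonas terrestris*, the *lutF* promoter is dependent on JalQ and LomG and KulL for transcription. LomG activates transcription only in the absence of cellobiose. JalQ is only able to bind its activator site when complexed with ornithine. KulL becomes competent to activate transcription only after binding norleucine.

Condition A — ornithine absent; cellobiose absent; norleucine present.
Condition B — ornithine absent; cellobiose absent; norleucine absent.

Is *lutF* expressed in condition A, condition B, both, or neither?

neither

Condition A:
Ornithine is absent, so JalQ is inactive.
Cellobiose is absent, so LomG is active.
Norleucine is present, so KulL is active.
Required activator JalQ is absent, so *lutF* is not transcribed.
→ *lutF* is OFF in A.
Condition B:
Ornithine is absent, so JalQ is inactive.
Cellobiose is absent, so LomG is active.
Norleucine is absent, so KulL is inactive.
Required activator JalQ is absent, so *lutF* is not transcribed.
→ *lutF* is OFF in B.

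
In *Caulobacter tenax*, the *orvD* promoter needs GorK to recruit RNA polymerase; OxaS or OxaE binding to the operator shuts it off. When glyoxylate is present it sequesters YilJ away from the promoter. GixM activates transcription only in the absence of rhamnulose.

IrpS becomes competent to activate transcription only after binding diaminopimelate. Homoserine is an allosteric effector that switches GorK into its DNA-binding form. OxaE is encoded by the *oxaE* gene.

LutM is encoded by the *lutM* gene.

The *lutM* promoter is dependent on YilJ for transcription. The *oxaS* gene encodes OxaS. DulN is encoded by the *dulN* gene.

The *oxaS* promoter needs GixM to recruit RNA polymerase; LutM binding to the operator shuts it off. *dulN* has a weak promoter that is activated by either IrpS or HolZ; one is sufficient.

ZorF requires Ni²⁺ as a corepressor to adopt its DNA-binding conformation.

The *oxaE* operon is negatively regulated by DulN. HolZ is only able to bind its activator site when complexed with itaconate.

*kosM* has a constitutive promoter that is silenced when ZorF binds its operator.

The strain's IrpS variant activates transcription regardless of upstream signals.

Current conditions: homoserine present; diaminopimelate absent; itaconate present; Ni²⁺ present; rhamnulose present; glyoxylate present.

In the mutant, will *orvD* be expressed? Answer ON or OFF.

ON

Rhamnulose is present, so GixM is inactive.
Glyoxylate is present, so YilJ is inactive.
Required activator YilJ is absent, so *lutM* is not transcribed.
So LutM is not produced.
Required activator GixM is absent, so *oxaS* is not transcribed.
So OxaS is not produced.
IrpS is constitutively active in this strain.
Itaconate is present, so HolZ is active.
Activator IrpS is present, so *dulN* is transcribed.
So DulN is produced and active.
With repressor DulN bound, *oxaE* is not transcribed.
So OxaE is not produced.
Homoserine is present, so GorK is active.
No repressor is bound and GorK is active, so *orvD* is transcribed.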